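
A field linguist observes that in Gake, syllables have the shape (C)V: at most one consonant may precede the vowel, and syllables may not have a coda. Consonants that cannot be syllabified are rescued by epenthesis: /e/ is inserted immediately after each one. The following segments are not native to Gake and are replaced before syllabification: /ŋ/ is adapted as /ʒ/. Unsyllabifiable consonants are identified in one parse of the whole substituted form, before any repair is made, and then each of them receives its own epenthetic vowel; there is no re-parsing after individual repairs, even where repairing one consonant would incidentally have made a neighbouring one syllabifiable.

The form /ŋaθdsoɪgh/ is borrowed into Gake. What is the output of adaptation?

ʒaθedesoɪgehe

Substitution: /ŋ/ → /ʒ/, giving /ʒaθdsoɪgh/.
Under (C)V, the unsyllabifiable consonants are /θ/, /d/, /g/, /h/ (no codas are permitted; onsets are limited to one consonant).
Epenthesis after each stranded consonant: /θ/ → /θe/, /d/ → /de/, /g/ → /ge/, /h/ → /he/.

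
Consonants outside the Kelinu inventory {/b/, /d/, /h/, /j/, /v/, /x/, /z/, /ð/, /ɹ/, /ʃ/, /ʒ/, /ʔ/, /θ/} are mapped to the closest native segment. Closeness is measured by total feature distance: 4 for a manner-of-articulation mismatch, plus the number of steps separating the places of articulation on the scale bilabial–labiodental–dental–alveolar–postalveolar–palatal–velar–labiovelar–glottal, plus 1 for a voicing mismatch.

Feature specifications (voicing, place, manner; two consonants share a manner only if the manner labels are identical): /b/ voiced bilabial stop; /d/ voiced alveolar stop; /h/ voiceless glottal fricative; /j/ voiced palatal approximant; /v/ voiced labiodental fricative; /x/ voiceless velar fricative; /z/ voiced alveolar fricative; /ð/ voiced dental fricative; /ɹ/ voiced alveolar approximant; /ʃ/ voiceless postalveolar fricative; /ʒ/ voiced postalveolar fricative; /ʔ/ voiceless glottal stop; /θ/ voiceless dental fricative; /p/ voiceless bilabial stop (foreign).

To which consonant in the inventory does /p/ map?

b

/b/ is closest: same manner (stop), place distance 0 (bilabial→bilabial), voicing differs (+1); total 1. Next closest is /d/ at distance 4.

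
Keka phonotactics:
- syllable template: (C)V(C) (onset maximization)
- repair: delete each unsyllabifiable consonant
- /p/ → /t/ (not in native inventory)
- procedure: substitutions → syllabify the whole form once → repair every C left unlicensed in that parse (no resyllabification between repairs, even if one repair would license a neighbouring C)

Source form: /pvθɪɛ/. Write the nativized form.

θɪɛ

Substitution: /p/ → /t/, giving /tvθɪɛ/.
The consonants /t/, /v/ cannot be parsed into a legal (C)V(C) syllable (at most one coda consonant is licensed; onsets are limited to one consonant).
Deleting the stranded consonants removes /t/, /v/.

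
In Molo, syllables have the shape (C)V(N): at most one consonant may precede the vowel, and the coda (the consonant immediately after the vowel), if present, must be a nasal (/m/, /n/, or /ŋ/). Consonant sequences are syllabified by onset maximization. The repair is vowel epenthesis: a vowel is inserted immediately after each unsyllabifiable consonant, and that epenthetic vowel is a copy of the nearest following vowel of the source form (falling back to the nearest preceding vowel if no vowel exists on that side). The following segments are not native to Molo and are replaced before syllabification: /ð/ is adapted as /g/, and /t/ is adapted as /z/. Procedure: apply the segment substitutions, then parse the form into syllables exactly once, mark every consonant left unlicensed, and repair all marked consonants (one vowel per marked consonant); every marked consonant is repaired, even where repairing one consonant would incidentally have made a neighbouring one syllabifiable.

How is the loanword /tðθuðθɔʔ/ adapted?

Substitution: /t/ → /z/, /ð/ → /g/, giving /zgθugθɔʔ/.
The consonants /z/, /g/, /g/, /ʔ/ cannot be parsed into a legal (C)V(N) syllable (only a nasal (/m/, /n/, or /ŋ/) is licensed in coda position; onsets are limited to one consonant).
Epenthesis after each stranded consonant: /z/ → /zu/, /g/ → /gu/, /g/ → /gɔ/, /ʔ/ → /ʔɔ/.

zuguθugɔθɔʔɔ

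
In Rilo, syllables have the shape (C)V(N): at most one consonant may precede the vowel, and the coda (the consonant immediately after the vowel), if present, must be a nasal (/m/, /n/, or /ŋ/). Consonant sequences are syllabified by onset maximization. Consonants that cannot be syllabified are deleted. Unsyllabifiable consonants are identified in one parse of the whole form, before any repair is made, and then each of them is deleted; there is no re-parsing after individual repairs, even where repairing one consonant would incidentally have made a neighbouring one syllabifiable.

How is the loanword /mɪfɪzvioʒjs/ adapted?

Syllabifying with onset maximization leaves /z/, /ʒ/, /j/, /s/ stranded (only a nasal (/m/, /n/, or /ŋ/) is licensed in coda position; onsets are limited to one consonant).
Deletion applies to /z/, /ʒ/, /j/, /s/.

mɪfɪvio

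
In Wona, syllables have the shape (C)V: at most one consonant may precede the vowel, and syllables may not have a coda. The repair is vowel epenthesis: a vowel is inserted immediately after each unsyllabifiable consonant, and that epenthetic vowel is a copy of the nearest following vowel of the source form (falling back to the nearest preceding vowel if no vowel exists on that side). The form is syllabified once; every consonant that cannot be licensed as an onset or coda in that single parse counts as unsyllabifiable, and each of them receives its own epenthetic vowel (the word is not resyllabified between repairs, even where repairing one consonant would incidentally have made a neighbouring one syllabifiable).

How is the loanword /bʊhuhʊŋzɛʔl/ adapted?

bʊhuhʊŋɛzɛʔɛlɛ

The consonants /ŋ/, /ʔ/, /l/ cannot be parsed into a legal (C)V syllable (no codas are permitted; onsets are limited to one consonant).
Epenthesis after each stranded consonant: /ŋ/ → /ŋɛ/, /ʔ/ → /ʔɛ/, /l/ → /lɛ/.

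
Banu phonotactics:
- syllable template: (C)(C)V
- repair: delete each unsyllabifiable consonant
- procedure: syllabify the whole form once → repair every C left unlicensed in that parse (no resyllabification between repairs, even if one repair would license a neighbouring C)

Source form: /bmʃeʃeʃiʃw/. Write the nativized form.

The consonants /b/, /ʃ/, /w/ cannot be parsed into a legal (C)(C)V syllable (no codas are permitted; onsets may contain at most 2 consonants).
Deletion applies to /b/, /ʃ/, /w/.

mʃeʃeʃi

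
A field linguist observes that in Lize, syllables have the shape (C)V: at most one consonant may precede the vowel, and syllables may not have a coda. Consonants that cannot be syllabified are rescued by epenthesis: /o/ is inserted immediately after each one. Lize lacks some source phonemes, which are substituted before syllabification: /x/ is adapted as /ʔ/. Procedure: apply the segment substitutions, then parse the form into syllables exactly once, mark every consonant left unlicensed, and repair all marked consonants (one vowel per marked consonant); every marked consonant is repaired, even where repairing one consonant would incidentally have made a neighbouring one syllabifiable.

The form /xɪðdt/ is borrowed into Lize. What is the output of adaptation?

ʔɪðodoto

Substitution: /x/ → /ʔ/, giving /ʔɪðdt/.
The consonants /ð/, /d/, /t/ cannot be parsed into a legal (C)V syllable (no codas are permitted; onsets are limited to one consonant).
Inserting the epenthetic vowel yields /ð/ → /ðo/, /d/ → /do/, /t/ → /to/.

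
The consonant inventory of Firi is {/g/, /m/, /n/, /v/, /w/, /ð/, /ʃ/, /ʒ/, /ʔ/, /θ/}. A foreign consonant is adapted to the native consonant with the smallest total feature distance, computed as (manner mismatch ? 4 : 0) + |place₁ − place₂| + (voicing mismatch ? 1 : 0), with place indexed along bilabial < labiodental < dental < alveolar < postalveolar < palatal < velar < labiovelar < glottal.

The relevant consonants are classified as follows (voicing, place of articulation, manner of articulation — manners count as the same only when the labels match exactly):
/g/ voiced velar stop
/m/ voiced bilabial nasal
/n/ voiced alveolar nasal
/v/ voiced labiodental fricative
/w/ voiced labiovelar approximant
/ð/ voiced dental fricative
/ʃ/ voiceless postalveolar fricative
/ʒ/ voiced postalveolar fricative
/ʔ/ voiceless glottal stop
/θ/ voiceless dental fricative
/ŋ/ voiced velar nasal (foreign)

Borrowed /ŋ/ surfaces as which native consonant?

n

/n/ is closest: same manner (nasal), place distance 3 (velar→alveolar), same voicing; total 3. Next closest is /g/ at distance 4.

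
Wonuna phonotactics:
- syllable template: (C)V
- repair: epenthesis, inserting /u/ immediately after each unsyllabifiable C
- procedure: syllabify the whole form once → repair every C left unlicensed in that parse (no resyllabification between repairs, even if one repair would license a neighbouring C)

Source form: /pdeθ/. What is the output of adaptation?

pudeθu

Under (C)V, the unsyllabifiable consonants are /p/, /θ/ (no codas are permitted; onsets are limited to one consonant).
Epenthesis after each stranded consonant: /p/ → /pu/, /θ/ → /θu/.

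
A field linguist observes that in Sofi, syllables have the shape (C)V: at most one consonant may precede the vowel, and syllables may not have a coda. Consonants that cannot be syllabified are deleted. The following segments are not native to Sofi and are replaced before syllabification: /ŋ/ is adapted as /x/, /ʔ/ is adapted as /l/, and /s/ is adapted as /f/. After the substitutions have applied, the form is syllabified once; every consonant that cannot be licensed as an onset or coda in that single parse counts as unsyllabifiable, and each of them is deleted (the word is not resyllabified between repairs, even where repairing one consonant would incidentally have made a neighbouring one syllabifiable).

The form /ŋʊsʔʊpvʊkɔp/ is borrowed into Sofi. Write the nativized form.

xʊlʊvʊkɔ

Substitution: /ŋ/ → /x/, /s/ → /f/, /ʔ/ → /l/, giving /xʊflʊpvʊkɔp/.
The consonants /f/, /p/, /p/ cannot be parsed into a legal (C)V syllable (no codas are permitted; onsets are limited to one consonant).
Each unlicensed consonant is deleted: /f/, /p/, /p/.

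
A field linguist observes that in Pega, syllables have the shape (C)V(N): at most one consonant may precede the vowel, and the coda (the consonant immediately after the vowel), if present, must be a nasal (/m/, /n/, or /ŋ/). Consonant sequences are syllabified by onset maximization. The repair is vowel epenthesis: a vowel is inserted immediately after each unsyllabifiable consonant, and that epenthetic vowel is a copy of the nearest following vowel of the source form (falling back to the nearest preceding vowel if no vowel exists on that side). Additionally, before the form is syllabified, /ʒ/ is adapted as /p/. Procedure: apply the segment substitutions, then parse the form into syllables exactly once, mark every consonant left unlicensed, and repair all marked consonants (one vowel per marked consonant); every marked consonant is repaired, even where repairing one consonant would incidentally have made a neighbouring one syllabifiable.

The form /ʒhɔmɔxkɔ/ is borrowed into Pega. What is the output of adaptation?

pɔhɔmɔxɔkɔ

Substitution: /ʒ/ → /p/, giving /phɔmɔxkɔ/.
The consonants /p/, /x/ cannot be parsed into a legal (C)V(N) syllable (only a nasal (/m/, /n/, or /ŋ/) is licensed in coda position; onsets are limited to one consonant).
Inserting the epenthetic vowel yields /p/ → /pɔ/, /x/ → /xɔ/.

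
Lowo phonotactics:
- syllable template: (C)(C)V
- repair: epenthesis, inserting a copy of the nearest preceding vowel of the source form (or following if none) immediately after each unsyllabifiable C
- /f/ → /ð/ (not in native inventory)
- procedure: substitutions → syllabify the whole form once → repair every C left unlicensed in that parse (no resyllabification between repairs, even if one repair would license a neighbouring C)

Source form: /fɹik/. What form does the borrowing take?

ðɹiki

Substitution: /f/ → /ð/, giving /ðɹik/.
Syllabifying with onset maximization leaves /k/ stranded (no codas are permitted; onsets may contain at most 2 consonants).
Each unlicensed consonant becomes the onset of a new syllable: /k/ → /ki/.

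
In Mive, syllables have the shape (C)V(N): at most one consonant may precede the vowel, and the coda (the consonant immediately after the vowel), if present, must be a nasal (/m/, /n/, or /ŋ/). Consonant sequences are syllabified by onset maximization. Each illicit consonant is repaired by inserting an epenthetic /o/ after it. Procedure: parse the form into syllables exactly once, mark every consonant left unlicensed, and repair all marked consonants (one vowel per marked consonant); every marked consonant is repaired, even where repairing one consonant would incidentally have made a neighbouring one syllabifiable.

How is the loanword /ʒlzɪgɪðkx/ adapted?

Under (C)V(N), the unsyllabifiable consonants are /ʒ/, /l/, /ð/, /k/, /x/ (only a nasal (/m/, /n/, or /ŋ/) is licensed in coda position; onsets are limited to one consonant).
Inserting the epenthetic vowel yields /ʒ/ → /ʒo/, /l/ → /lo/, /ð/ → /ðo/, /k/ → /ko/, /x/ → /xo/.

ʒolozɪgɪðokoxo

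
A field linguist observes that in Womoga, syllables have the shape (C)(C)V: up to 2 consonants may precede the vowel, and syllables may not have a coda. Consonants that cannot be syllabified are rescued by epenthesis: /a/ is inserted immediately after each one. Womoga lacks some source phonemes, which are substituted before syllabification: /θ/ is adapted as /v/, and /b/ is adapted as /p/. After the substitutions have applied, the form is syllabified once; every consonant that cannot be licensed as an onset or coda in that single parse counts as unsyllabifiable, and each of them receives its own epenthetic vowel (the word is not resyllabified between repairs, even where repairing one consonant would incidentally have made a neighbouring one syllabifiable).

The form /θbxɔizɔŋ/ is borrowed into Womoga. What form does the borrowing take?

Substitution: /θ/ → /v/, /b/ → /p/, giving /vpxɔizɔŋ/.
Under (C)(C)V, the unsyllabifiable consonants are /v/, /ŋ/ (no codas are permitted; onsets may contain at most 2 consonants).
Epenthesis after each stranded consonant: /v/ → /va/, /ŋ/ → /ŋa/.

vapxɔizɔŋa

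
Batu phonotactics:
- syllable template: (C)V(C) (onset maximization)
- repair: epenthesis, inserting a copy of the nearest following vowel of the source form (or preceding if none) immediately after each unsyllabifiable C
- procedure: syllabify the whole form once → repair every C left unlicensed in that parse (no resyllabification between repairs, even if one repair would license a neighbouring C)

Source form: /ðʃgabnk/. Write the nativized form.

The consonants /ð/, /ʃ/, /n/, /k/ cannot be parsed into a legal (C)V(C) syllable (at most one coda consonant is licensed; onsets are limited to one consonant).
Epenthesis after each stranded consonant: /ð/ → /ða/, /ʃ/ → /ʃa/, /n/ → /na/, /k/ → /ka/.

ðaʃagabnaka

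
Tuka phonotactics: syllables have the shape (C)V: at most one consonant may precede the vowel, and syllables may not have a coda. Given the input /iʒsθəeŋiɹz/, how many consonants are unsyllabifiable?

4

The consonants /ʒ/, /s/, /ɹ/, /z/ cannot be parsed into a legal (C)V syllable (no codas are permitted; onsets are limited to one consonant).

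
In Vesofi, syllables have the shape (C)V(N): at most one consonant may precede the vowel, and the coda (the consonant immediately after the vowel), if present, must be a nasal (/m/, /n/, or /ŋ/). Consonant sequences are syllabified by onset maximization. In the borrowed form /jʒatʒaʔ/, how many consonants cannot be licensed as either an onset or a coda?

The consonants /j/, /t/, /ʔ/ cannot be parsed into a legal (C)V(N) syllable (only a nasal (/m/, /n/, or /ŋ/) is licensed in coda position; onsets are limited to one consonant).

3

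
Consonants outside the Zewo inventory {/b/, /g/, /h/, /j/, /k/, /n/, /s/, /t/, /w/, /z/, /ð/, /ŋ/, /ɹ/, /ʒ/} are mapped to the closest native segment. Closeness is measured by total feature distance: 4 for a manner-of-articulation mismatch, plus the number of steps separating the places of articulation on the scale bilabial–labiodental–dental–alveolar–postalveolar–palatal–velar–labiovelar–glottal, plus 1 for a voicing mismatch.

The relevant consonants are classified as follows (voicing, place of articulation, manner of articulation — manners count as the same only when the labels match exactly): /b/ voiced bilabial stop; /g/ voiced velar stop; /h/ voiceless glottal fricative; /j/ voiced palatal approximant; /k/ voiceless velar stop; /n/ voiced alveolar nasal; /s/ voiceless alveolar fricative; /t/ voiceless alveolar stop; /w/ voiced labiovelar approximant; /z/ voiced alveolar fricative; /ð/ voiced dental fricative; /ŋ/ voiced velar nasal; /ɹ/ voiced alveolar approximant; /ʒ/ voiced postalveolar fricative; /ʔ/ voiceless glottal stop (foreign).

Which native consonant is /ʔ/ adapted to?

k

/k/ is closest: same manner (stop), place distance 2 (glottal→velar), same voicing; total 2. Next closest is /g/ at distance 3.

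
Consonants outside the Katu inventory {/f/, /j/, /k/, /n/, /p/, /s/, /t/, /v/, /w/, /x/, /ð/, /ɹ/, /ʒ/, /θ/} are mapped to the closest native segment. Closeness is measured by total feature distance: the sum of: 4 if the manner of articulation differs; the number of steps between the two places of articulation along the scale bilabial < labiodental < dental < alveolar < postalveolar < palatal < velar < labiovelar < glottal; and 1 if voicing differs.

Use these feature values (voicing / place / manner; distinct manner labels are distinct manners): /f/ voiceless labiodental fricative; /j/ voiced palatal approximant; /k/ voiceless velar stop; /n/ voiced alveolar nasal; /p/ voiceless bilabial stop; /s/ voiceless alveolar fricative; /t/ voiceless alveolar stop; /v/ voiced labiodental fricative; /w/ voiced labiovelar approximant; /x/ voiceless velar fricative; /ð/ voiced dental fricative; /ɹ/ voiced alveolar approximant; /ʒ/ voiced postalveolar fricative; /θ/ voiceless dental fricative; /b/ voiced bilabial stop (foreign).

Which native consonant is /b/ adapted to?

p

/p/ is closest: same manner (stop), place distance 0 (bilabial→bilabial), voicing differs (+1); total 1. Next closest is /t/ at distance 4.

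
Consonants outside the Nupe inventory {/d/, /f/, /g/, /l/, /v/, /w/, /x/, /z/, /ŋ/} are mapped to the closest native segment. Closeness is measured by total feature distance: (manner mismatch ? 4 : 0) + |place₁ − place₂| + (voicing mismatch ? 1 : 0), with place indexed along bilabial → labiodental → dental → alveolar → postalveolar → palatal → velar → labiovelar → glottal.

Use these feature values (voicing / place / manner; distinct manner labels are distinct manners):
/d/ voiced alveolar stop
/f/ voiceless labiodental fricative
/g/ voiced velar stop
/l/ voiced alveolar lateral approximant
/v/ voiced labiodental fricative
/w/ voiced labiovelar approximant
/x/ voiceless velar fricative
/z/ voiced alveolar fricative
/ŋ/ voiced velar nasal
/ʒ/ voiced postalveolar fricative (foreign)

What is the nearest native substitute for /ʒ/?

z

/z/ is closest: same manner (fricative), place distance 1 (postalveolar→alveolar), same voicing; total 1. Next closest is /v/ at distance 3.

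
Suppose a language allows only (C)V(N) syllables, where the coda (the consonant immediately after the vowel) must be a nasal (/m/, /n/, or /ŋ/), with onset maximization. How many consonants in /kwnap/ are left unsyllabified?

3

The consonants /k/, /w/, /p/ cannot be parsed into a legal (C)V(N) syllable (only a nasal (/m/, /n/, or /ŋ/) is licensed in coda position; onsets are limited to one consonant).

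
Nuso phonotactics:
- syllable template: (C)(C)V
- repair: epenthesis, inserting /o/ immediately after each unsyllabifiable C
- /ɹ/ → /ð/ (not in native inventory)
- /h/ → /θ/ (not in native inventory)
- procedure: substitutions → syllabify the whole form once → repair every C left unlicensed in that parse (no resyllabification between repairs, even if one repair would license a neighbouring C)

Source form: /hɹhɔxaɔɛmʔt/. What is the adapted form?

θoðθɔxaɔɛmoʔoto

Substitution: /h/ → /θ/, /ɹ/ → /ð/, giving /θðθɔxaɔɛmʔt/.
Syllabifying with onset maximization leaves /θ/, /m/, /ʔ/, /t/ stranded (no codas are permitted; onsets may contain at most 2 consonants).
Each unlicensed consonant becomes the onset of a new syllable: /θ/ → /θo/, /m/ → /mo/, /ʔ/ → /ʔo/, /t/ → /to/.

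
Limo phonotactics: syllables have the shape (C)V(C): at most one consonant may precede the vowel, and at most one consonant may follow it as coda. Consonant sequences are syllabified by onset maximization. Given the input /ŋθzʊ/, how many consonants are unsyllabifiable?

Syllabifying with onset maximization leaves /ŋ/, /θ/ stranded (at most one coda consonant is licensed; onsets are limited to one consonant).

2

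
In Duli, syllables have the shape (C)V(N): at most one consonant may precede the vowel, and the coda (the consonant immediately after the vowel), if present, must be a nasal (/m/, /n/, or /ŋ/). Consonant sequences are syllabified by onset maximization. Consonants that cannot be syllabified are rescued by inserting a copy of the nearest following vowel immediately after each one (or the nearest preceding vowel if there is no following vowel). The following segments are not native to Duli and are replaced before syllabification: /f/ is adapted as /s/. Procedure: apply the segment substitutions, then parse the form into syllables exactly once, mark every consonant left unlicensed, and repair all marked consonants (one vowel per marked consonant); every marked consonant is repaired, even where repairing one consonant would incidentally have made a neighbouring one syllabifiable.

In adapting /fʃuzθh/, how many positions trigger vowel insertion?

After substitution the input is /sʃuzθh/.
The unsyllabifiable consonants are /s/, /z/, /θ/, /h/; each receives one epenthetic vowel.

4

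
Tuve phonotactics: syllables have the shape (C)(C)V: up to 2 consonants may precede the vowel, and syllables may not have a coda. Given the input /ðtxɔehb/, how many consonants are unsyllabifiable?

Syllabifying with onset maximization leaves /ð/, /h/, /b/ stranded (no codas are permitted; onsets may contain at most 2 consonants).

3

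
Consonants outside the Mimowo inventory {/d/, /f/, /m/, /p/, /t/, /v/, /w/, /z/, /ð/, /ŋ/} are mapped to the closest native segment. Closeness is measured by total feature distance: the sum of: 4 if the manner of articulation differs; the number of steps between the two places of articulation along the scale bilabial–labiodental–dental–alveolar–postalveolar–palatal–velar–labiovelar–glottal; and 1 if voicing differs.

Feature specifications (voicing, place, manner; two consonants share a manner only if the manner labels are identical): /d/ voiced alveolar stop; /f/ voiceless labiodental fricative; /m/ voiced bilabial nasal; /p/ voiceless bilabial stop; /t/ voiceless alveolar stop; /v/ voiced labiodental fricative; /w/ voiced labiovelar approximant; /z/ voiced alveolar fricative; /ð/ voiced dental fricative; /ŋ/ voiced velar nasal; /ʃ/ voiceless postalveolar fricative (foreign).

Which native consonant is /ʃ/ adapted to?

/z/ is closest: same manner (fricative), place distance 1 (postalveolar→alveolar), voicing differs (+1); total 2. Next closest is /f/ at distance 3.

z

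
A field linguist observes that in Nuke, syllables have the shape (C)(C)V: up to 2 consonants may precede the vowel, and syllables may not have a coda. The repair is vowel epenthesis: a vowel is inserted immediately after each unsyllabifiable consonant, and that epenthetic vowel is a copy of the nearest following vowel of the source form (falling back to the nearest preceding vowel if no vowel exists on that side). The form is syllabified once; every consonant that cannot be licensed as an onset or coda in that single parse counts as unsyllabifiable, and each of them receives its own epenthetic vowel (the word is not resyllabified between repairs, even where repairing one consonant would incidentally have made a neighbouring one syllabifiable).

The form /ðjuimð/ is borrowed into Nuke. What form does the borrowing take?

Syllabifying with onset maximization leaves /m/, /ð/ stranded (no codas are permitted; onsets may contain at most 2 consonants).
Each unlicensed consonant becomes the onset of a new syllable: /m/ → /mi/, /ð/ → /ði/.

ðjuimiði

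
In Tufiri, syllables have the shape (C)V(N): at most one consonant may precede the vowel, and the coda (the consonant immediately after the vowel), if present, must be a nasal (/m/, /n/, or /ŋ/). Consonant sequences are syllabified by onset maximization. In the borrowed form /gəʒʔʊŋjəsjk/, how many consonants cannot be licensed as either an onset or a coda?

4

Syllabifying with onset maximization leaves /ʒ/, /s/, /j/, /k/ stranded (only a nasal (/m/, /n/, or /ŋ/) is licensed in coda position; onsets are limited to one consonant).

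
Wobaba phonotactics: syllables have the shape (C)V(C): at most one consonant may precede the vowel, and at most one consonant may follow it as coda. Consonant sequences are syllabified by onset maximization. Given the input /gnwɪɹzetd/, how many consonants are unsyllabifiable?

The consonants /g/, /n/, /d/ cannot be parsed into a legal (C)V(C) syllable (at most one coda consonant is licensed; onsets are limited to one consonant).

3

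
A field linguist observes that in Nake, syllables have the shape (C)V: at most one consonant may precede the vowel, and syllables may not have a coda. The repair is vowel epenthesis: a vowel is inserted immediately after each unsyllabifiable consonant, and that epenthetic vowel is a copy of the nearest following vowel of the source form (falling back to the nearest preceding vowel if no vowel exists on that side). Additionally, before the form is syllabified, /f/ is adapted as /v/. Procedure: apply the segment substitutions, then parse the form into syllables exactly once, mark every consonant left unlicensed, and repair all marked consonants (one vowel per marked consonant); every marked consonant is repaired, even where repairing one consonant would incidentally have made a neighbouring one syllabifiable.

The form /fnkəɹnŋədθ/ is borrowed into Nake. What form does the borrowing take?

vənəkəɹənəŋədəθə

Substitution: /f/ → /v/, giving /vnkəɹnŋədθ/.
The consonants /v/, /n/, /ɹ/, /n/, /d/, /θ/ cannot be parsed into a legal (C)V syllable (no codas are permitted; onsets are limited to one consonant).
Inserting the epenthetic vowel yields /v/ → /və/, /n/ → /nə/, /ɹ/ → /ɹə/, /n/ → /nə/, /d/ → /də/, /θ/ → /θə/.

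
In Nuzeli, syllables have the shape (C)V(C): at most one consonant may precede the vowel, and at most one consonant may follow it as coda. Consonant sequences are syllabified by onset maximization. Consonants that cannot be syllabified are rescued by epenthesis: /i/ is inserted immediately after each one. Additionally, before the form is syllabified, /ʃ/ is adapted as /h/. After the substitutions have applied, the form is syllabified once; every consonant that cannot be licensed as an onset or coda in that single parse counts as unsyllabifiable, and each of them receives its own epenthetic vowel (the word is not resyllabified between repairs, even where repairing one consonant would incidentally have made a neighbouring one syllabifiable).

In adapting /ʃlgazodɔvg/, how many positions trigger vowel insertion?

After substitution the input is /hlgazodɔvg/.
The unsyllabifiable consonants are /h/, /l/, /g/; each receives one epenthetic vowel.

3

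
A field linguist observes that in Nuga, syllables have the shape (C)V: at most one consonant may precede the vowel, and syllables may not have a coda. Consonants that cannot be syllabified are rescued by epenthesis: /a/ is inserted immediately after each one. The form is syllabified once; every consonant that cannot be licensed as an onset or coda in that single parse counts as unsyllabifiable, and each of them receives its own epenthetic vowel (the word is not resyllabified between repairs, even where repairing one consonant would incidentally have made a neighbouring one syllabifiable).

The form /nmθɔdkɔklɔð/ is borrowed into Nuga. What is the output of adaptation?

The consonants /n/, /m/, /d/, /k/, /ð/ cannot be parsed into a legal (C)V syllable (no codas are permitted; onsets are limited to one consonant).
Inserting the epenthetic vowel yields /n/ → /na/, /m/ → /ma/, /d/ → /da/, /k/ → /ka/, /ð/ → /ða/.

namaθɔdakɔkalɔða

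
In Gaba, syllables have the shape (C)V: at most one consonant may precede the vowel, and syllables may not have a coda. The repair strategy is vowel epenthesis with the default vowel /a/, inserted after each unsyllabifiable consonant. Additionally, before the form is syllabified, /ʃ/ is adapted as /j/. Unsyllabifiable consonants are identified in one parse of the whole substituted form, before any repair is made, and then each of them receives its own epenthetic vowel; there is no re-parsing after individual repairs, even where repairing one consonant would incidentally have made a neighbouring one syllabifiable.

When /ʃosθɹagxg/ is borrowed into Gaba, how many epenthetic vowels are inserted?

After substitution the input is /josθɹagxg/.
The unsyllabifiable consonants are /s/, /θ/, /g/, /x/, /g/; each receives one epenthetic vowel.

5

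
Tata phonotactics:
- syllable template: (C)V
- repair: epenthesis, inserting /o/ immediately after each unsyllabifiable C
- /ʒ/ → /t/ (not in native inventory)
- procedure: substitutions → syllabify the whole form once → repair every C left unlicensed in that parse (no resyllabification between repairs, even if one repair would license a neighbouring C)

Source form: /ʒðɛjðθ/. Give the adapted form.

Substitution: /ʒ/ → /t/, giving /tðɛjðθ/.
Under (C)V, the unsyllabifiable consonants are /t/, /j/, /ð/, /θ/ (no codas are permitted; onsets are limited to one consonant).
Epenthesis after each stranded consonant: /t/ → /to/, /j/ → /jo/, /ð/ → /ðo/, /θ/ → /θo/.

toðɛjoðoθo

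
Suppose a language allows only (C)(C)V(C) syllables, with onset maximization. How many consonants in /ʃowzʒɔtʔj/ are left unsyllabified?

Under (C)(C)V(C), the unsyllabifiable consonants are /ʔ/, /j/ (at most one coda consonant is licensed; onsets may contain at most 2 consonants).

2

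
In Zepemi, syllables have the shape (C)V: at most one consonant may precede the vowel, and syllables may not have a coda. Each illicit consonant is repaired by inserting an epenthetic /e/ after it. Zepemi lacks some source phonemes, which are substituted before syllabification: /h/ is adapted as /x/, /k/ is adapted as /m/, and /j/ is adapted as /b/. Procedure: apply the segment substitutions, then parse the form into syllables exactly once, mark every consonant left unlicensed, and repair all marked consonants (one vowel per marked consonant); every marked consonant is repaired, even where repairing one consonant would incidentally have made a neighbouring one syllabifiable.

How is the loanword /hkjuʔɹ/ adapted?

xemebuʔeɹe

Substitution: /h/ → /x/, /k/ → /m/, /j/ → /b/, giving /xmbuʔɹ/.
The consonants /x/, /m/, /ʔ/, /ɹ/ cannot be parsed into a legal (C)V syllable (no codas are permitted; onsets are limited to one consonant).
Each unlicensed consonant becomes the onset of a new syllable: /x/ → /xe/, /m/ → /me/, /ʔ/ → /ʔe/, /ɹ/ → /ɹe/.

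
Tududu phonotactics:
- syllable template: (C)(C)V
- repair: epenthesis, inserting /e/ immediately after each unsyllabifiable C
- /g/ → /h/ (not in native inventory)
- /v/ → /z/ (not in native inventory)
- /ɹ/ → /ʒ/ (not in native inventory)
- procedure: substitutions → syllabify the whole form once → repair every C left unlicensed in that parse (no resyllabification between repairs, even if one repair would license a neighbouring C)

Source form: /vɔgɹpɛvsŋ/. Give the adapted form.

zɔheʒpɛzeseŋe

Substitution: /v/ → /z/, /g/ → /h/, /ɹ/ → /ʒ/, giving /zɔhʒpɛzsŋ/.
Under (C)(C)V, the unsyllabifiable consonants are /h/, /z/, /s/, /ŋ/ (no codas are permitted; onsets may contain at most 2 consonants).
Inserting the epenthetic vowel yields /h/ → /he/, /z/ → /ze/, /s/ → /se/, /ŋ/ → /ŋe/.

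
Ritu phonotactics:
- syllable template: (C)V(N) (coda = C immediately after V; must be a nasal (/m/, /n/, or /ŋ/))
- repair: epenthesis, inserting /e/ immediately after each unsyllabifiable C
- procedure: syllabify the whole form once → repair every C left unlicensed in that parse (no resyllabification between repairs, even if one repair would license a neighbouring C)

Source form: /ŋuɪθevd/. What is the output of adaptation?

Under (C)V(N), the unsyllabifiable consonants are /v/, /d/ (only a nasal (/m/, /n/, or /ŋ/) is licensed in coda position; onsets are limited to one consonant).
Epenthesis after each stranded consonant: /v/ → /ve/, /d/ → /de/.

ŋuɪθevede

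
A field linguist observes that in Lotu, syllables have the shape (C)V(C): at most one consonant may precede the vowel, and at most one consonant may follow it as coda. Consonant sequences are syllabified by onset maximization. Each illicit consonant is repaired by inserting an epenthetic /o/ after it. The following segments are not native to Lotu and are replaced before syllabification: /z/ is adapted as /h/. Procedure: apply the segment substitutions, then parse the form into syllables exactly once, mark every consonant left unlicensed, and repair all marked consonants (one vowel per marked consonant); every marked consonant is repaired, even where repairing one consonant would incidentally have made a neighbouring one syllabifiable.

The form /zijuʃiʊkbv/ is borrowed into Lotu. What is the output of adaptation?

hijuʃiʊkbovo

Substitution: /z/ → /h/, giving /hijuʃiʊkbv/.
The consonants /b/, /v/ cannot be parsed into a legal (C)V(C) syllable (at most one coda consonant is licensed; onsets are limited to one consonant).
Epenthesis after each stranded consonant: /b/ → /bo/, /v/ → /vo/.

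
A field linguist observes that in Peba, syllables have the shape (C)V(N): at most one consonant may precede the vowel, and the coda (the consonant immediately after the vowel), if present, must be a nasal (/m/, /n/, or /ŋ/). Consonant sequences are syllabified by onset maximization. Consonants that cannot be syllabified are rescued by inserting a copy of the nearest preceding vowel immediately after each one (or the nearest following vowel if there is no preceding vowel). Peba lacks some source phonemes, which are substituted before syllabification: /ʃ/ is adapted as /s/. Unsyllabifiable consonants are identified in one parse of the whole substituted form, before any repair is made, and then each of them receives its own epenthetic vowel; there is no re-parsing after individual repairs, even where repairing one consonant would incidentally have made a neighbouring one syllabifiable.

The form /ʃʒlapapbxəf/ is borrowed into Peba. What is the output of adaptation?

saʒalapapabaxəfə

Substitution: /ʃ/ → /s/, giving /sʒlapapbxəf/.
Under (C)V(N), the unsyllabifiable consonants are /s/, /ʒ/, /p/, /b/, /f/ (only a nasal (/m/, /n/, or /ŋ/) is licensed in coda position; onsets are limited to one consonant).
Each unlicensed consonant becomes the onset of a new syllable: /s/ → /sa/, /ʒ/ → /ʒa/, /p/ → /pa/, /b/ → /ba/, /f/ → /fə/.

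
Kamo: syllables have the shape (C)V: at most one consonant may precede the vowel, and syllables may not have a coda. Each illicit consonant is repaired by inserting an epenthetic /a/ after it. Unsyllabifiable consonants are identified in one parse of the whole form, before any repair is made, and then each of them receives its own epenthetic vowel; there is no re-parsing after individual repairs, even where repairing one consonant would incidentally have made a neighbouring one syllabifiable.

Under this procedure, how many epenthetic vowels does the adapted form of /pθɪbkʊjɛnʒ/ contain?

The unsyllabifiable consonants are /p/, /b/, /n/, /ʒ/; each receives one epenthetic vowel.

4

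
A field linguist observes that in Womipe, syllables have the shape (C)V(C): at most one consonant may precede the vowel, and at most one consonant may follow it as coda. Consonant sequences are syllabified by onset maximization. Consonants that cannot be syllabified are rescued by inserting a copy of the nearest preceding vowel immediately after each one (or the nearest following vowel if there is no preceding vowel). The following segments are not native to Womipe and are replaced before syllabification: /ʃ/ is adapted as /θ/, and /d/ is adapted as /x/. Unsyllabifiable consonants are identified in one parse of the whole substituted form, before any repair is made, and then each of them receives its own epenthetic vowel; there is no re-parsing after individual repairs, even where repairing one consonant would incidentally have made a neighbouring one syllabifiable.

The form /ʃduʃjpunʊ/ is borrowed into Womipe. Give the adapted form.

θuxuθjupunʊ

Substitution: /ʃ/ → /θ/, /d/ → /x/, giving /θxuθjpunʊ/.
Syllabifying with onset maximization leaves /θ/, /j/ stranded (at most one coda consonant is licensed; onsets are limited to one consonant).
Epenthesis after each stranded consonant: /θ/ → /θu/, /j/ → /ju/.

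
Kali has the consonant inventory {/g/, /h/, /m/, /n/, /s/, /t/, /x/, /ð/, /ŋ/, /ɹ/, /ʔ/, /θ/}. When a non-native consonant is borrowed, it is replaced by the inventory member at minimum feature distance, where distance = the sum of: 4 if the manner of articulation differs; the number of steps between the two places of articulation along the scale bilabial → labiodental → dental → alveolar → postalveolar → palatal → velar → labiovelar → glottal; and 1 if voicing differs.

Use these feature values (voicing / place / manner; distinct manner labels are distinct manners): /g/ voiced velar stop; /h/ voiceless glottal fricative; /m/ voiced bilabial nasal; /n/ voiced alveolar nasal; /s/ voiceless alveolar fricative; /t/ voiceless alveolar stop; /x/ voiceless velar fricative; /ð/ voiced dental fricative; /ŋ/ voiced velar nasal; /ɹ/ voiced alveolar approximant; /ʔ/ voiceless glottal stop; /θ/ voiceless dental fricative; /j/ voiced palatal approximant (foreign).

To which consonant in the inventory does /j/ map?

ɹ

/ɹ/ is closest: same manner (approximant), place distance 2 (palatal→alveolar), same voicing; total 2. Next closest is /g/ at distance 5.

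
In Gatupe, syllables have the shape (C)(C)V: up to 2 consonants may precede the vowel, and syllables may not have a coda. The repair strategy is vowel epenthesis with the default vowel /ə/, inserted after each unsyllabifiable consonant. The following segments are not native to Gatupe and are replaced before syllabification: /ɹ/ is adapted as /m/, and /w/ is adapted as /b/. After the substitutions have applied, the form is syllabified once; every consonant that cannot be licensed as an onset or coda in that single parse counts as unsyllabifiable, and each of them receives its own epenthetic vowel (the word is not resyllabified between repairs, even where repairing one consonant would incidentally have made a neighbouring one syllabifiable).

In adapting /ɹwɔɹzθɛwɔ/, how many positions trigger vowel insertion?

1

After substitution the input is /mbɔmzθɛbɔ/.
The unsyllabifiable consonants are /m/; each receives one epenthetic vowel.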